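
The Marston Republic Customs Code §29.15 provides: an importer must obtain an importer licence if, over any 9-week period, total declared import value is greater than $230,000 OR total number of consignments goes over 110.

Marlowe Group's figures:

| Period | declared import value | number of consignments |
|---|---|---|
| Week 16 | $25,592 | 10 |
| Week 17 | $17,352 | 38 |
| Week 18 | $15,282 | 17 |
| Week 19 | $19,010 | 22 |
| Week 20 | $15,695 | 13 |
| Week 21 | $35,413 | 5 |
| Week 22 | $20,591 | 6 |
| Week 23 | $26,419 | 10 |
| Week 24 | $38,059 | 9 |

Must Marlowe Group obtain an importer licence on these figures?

Yes

Total declared import value: $25,592 + $17,352 + $15,282 + $19,010 + $15,695 + $35,413 + $20,591 + $26,419 + $38,059 = $213,413 (≤ $230,000).
Total number of consignments: 10 + 38 + 17 + 22 + 13 + 5 + 6 + 10 + 9 = 130 (> 110).
The test is 'or': at least one threshold is exceeded.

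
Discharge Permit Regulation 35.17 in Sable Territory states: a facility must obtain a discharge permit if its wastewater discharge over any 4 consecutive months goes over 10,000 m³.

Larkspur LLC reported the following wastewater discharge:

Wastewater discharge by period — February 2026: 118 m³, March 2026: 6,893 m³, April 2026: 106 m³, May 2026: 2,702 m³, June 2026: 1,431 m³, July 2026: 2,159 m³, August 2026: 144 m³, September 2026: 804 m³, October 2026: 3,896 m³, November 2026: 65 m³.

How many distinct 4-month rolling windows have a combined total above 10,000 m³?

1

February 2026–May 2026: 118 m³ + 6,893 m³ + 106 m³ + 2,702 m³ = 9,819 m³ (under)
March 2026–June 2026: 6,893 m³ + 106 m³ + 2,702 m³ + 1,431 m³ = 11,132 m³ (over)
April 2026–July 2026: 106 m³ + 2,702 m³ + 1,431 m³ + 2,159 m³ = 6,398 m³ (under)
May 2026–August 2026: 2,702 m³ + 1,431 m³ + 2,159 m³ + 144 m³ = 6,436 m³ (under)
June 2026–September 2026: 1,431 m³ + 2,159 m³ + 144 m³ + 804 m³ = 4,538 m³ (under)
July 2026–October 2026: 2,159 m³ + 144 m³ + 804 m³ + 3,896 m³ = 7,003 m³ (under)
August 2026–November 2026: 144 m³ + 804 m³ + 3,896 m³ + 65 m³ = 4,909 m³ (under)
1 window exceeds the threshold.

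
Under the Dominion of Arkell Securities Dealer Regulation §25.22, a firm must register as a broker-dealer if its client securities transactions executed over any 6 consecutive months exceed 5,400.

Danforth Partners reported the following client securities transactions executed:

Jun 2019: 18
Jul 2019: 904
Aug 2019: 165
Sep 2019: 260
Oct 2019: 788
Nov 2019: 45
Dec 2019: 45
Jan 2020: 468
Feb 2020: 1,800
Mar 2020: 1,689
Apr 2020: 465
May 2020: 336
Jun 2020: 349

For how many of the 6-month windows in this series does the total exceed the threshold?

Jun 2019–Nov 2019: 18 + 904 + 165 + 260 + 788 + 45 = 2,180 (under)
Jul 2019–Dec 2019: 904 + 165 + 260 + 788 + 45 + 45 = 2,207 (under)
Aug 2019–Jan 2020: 165 + 260 + 788 + 45 + 45 + 468 = 1,771 (under)
Sep 2019–Feb 2020: 260 + 788 + 45 + 45 + 468 + 1,800 = 3,406 (under)
Oct 2019–Mar 2020: 788 + 45 + 45 + 468 + 1,800 + 1,689 = 4,835 (under)
Nov 2019–Apr 2020: 45 + 45 + 468 + 1,800 + 1,689 + 465 = 4,512 (under)
Dec 2019–May 2020: 45 + 468 + 1,800 + 1,689 + 465 + 336 = 4,803 (under)
Jan 2020–Jun 2020: 468 + 1,800 + 1,689 + 465 + 336 + 349 = 5,107 (under)
0 windows exceed the threshold.

0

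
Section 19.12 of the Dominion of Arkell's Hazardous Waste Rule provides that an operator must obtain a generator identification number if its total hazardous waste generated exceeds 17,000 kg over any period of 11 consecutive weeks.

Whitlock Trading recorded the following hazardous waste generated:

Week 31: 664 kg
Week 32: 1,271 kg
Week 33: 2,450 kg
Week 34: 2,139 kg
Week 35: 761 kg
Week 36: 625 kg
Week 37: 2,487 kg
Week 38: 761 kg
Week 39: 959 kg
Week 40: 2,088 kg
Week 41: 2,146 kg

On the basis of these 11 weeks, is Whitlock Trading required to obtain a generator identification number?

No

Total hazardous waste generated: 664 kg + 1,271 kg + 2,450 kg + 2,139 kg + 761 kg + 625 kg + 2,487 kg + 761 kg + 959 kg + 2,088 kg + 2,146 kg = 16,351 kg.
16,351 kg ≤ 17,000 kg, so the threshold is not exceeded.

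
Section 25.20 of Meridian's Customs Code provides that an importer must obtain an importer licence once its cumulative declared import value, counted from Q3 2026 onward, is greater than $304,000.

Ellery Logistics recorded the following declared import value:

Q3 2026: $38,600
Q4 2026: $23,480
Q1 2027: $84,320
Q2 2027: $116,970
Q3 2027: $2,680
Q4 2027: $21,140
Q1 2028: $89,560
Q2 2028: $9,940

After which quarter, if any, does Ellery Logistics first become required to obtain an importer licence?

Q1 2028

Through Q3 2026: $38,600
Through Q4 2026: $62,080
Through Q1 2027: $146,400
Through Q2 2027: $263,370
Through Q3 2027: $266,050
Through Q4 2027: $287,190
Through Q1 2028: $376,750 ← exceeds threshold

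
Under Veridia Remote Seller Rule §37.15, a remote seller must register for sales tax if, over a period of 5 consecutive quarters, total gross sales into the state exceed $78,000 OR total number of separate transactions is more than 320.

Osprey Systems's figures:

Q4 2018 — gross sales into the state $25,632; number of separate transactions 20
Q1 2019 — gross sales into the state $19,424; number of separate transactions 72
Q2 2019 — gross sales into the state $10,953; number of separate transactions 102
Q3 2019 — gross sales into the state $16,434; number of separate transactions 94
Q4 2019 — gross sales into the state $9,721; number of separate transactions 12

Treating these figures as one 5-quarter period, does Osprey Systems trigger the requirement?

Yes

Total gross sales into the state: $25,632 + $19,424 + $10,953 + $16,434 + $9,721 = $82,164 (> $78,000).
Total number of separate transactions: 20 + 72 + 102 + 94 + 12 = 300 (≤ 320).
The test is 'or': at least one threshold is exceeded.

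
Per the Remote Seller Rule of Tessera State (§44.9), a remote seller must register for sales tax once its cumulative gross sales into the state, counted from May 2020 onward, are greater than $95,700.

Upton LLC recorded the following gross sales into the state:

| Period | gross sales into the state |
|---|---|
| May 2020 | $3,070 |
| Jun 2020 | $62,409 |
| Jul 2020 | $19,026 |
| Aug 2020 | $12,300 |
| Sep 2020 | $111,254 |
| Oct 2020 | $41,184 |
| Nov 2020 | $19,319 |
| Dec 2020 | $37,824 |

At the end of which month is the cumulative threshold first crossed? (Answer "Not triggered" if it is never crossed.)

Through May 2020: $3,070
Through Jun 2020: $65,479
Through Jul 2020: $84,505
Through Aug 2020: $96,805 ← exceeds threshold

Aug 2020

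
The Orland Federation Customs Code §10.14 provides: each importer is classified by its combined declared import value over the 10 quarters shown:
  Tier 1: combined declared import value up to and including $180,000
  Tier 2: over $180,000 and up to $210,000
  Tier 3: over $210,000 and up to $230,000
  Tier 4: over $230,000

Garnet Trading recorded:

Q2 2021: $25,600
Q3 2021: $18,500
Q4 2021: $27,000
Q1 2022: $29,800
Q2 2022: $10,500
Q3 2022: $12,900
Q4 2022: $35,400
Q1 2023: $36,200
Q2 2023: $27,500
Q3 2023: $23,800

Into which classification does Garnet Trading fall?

Combined declared import value: $25,600 + $18,500 + $27,000 + $29,800 + $10,500 + $12,900 + $35,400 + $36,200 + $27,500 + $23,800 = $247,200.
$247,200 > $230,000, so Tier 4 applies.

Tier 4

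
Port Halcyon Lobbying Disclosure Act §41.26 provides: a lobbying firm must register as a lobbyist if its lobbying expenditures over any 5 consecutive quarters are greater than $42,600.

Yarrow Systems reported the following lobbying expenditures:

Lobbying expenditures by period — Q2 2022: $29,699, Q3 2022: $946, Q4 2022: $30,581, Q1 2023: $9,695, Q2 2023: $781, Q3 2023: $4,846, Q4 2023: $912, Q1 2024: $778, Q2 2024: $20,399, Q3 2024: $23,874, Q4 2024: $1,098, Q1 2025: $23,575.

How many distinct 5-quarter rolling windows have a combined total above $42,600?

6

Q2 2022–Q2 2023: $29,699 + $946 + $30,581 + $9,695 + $781 = $71,702 (over)
Q3 2022–Q3 2023: $946 + $30,581 + $9,695 + $781 + $4,846 = $46,849 (over)
Q4 2022–Q4 2023: $30,581 + $9,695 + $781 + $4,846 + $912 = $46,815 (over)
Q1 2023–Q1 2024: $9,695 + $781 + $4,846 + $912 + $778 = $17,012 (under)
Q2 2023–Q2 2024: $781 + $4,846 + $912 + $778 + $20,399 = $27,716 (under)
Q3 2023–Q3 2024: $4,846 + $912 + $778 + $20,399 + $23,874 = $50,809 (over)
Q4 2023–Q4 2024: $912 + $778 + $20,399 + $23,874 + $1,098 = $47,061 (over)
Q1 2024–Q1 2025: $778 + $20,399 + $23,874 + $1,098 + $23,575 = $69,724 (over)
6 windows exceed the threshold.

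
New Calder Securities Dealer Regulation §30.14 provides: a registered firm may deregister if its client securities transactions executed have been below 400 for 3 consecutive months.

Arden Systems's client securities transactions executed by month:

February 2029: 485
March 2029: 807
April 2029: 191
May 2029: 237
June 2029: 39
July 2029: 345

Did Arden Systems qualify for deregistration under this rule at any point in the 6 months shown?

Months below 400: April 2029, May 2029, June 2029, July 2029.
Longest run of consecutive months below the threshold: 4.
4 ≥ 3, so Arden Systems became eligible.

Yes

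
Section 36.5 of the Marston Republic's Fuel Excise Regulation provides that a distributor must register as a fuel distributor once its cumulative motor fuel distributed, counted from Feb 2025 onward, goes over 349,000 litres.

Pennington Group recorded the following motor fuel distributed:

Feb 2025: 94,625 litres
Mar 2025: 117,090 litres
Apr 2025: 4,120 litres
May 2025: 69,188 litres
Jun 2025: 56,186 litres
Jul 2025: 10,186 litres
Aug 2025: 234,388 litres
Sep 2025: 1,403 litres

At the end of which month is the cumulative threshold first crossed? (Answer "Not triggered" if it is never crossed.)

Jul 2025

Through Feb 2025: 94,625 litres
Through Mar 2025: 211,715 litres
Through Apr 2025: 215,835 litres
Through May 2025: 285,023 litres
Through Jun 2025: 341,209 litres
Through Jul 2025: 351,395 litres ← exceeds threshold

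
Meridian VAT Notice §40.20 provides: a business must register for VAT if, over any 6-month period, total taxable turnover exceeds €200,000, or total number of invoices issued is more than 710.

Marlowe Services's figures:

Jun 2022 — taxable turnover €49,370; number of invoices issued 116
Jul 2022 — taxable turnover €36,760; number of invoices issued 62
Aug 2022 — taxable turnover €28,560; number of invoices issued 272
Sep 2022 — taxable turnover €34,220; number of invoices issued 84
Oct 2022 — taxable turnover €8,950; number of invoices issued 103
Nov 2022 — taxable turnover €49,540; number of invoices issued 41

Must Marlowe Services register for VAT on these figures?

Yes

Total taxable turnover: €49,370 + €36,760 + €28,560 + €34,220 + €8,950 + €49,540 = €207,400 (> €200,000).
Total number of invoices issued: 116 + 62 + 272 + 84 + 103 + 41 = 678 (≤ 710).
The test is 'or': at least one threshold is exceeded.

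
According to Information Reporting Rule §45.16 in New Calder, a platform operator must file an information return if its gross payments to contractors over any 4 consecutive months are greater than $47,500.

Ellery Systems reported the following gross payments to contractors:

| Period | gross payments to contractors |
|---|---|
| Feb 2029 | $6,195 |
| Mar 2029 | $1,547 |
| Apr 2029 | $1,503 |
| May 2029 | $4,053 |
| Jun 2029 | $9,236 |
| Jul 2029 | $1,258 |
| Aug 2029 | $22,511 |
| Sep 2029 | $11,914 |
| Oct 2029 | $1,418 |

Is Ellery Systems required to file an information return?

No

Feb 2029–May 2029: $6,195 + $1,547 + $1,503 + $4,053 = $13,298 (under)
Mar 2029–Jun 2029: $1,547 + $1,503 + $4,053 + $9,236 = $16,339 (under)
Apr 2029–Jul 2029: $1,503 + $4,053 + $9,236 + $1,258 = $16,050 (under)
May 2029–Aug 2029: $4,053 + $9,236 + $1,258 + $22,511 = $37,058 (under)
Jun 2029–Sep 2029: $9,236 + $1,258 + $22,511 + $11,914 = $44,919 (under)
Jul 2029–Oct 2029: $1,258 + $22,511 + $11,914 + $1,418 = $37,101 (under)
No window exceeds $47,500.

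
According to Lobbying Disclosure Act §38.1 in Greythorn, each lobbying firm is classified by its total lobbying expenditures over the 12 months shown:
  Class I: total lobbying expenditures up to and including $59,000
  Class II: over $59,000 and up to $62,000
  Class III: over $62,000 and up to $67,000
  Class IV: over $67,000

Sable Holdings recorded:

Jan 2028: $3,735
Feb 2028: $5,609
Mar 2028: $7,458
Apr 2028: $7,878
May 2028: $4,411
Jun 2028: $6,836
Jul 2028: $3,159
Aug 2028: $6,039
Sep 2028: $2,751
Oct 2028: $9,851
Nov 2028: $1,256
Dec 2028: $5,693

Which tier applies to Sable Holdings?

Class III

Total lobbying expenditures: $3,735 + $5,609 + $7,458 + $7,878 + $4,411 + $6,836 + $3,159 + $6,039 + $2,751 + $9,851 + $1,256 + $5,693 = $64,676.
$62,000 < $64,676 ≤ $67,000, so Class III applies.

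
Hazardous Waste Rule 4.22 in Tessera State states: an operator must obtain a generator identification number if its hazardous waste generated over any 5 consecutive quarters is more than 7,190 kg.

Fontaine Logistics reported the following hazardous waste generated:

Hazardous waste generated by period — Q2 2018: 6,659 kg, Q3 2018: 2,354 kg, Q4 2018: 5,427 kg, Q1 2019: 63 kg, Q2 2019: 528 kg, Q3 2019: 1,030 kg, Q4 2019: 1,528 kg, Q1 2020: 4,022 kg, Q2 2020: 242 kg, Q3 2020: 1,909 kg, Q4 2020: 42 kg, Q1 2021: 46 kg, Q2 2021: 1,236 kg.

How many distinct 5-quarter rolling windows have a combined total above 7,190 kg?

6

Q2 2018–Q2 2019: 6,659 kg + 2,354 kg + 5,427 kg + 63 kg + 528 kg = 15,031 kg (over)
Q3 2018–Q3 2019: 2,354 kg + 5,427 kg + 63 kg + 528 kg + 1,030 kg = 9,402 kg (over)
Q4 2018–Q4 2019: 5,427 kg + 63 kg + 528 kg + 1,030 kg + 1,528 kg = 8,576 kg (over)
Q1 2019–Q1 2020: 63 kg + 528 kg + 1,030 kg + 1,528 kg + 4,022 kg = 7,171 kg (under)
Q2 2019–Q2 2020: 528 kg + 1,030 kg + 1,528 kg + 4,022 kg + 242 kg = 7,350 kg (over)
Q3 2019–Q3 2020: 1,030 kg + 1,528 kg + 4,022 kg + 242 kg + 1,909 kg = 8,731 kg (over)
Q4 2019–Q4 2020: 1,528 kg + 4,022 kg + 242 kg + 1,909 kg + 42 kg = 7,743 kg (over)
Q1 2020–Q1 2021: 4,022 kg + 242 kg + 1,909 kg + 42 kg + 46 kg = 6,261 kg (under)
Q2 2020–Q2 2021: 242 kg + 1,909 kg + 42 kg + 46 kg + 1,236 kg = 3,475 kg (under)
6 windows exceed the threshold.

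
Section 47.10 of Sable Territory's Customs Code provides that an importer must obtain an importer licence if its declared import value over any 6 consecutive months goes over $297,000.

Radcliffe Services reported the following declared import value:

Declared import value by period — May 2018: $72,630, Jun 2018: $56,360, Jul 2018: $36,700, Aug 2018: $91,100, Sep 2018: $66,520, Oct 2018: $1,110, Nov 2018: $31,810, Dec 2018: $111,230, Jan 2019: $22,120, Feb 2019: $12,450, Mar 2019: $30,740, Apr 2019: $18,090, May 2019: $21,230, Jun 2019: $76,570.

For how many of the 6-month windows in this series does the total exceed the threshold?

May 2018–Oct 2018: $72,630 + $56,360 + $36,700 + $91,100 + $66,520 + $1,110 = $324,420 (over)
Jun 2018–Nov 2018: $56,360 + $36,700 + $91,100 + $66,520 + $1,110 + $31,810 = $283,600 (under)
Jul 2018–Dec 2018: $36,700 + $91,100 + $66,520 + $1,110 + $31,810 + $111,230 = $338,470 (over)
Aug 2018–Jan 2019: $91,100 + $66,520 + $1,110 + $31,810 + $111,230 + $22,120 = $323,890 (over)
Sep 2018–Feb 2019: $66,520 + $1,110 + $31,810 + $111,230 + $22,120 + $12,450 = $245,240 (under)
Oct 2018–Mar 2019: $1,110 + $31,810 + $111,230 + $22,120 + $12,450 + $30,740 = $209,460 (under)
Nov 2018–Apr 2019: $31,810 + $111,230 + $22,120 + $12,450 + $30,740 + $18,090 = $226,440 (under)
Dec 2018–May 2019: $111,230 + $22,120 + $12,450 + $30,740 + $18,090 + $21,230 = $215,860 (under)
Jan 2019–Jun 2019: $22,120 + $12,450 + $30,740 + $18,090 + $21,230 + $76,570 = $181,200 (under)
3 windows exceed the threshold.

3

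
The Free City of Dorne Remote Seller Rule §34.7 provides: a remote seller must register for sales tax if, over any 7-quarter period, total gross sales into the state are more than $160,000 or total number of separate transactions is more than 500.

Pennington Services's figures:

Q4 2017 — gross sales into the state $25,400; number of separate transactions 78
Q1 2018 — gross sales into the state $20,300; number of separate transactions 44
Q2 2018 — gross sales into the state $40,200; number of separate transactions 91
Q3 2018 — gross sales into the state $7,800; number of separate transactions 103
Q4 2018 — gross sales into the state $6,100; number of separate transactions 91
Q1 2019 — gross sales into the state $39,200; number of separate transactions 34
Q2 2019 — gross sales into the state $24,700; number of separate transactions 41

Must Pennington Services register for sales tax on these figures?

Total gross sales into the state: $25,400 + $20,300 + $40,200 + $7,800 + $6,100 + $39,200 + $24,700 = $163,700 (> $160,000).
Total number of separate transactions: 78 + 44 + 91 + 103 + 91 + 34 + 41 = 482 (≤ 500).
The test is 'or': at least one threshold is exceeded.

Yes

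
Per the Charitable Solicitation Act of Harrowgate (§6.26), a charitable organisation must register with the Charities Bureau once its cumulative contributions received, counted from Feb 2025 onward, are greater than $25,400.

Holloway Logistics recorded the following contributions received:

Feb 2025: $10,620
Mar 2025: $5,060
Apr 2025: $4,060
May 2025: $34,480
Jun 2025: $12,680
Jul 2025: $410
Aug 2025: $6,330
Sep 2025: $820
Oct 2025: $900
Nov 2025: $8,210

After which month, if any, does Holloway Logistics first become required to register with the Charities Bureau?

Through Feb 2025: $10,620
Through Mar 2025: $15,680
Through Apr 2025: $19,740
Through May 2025: $54,220 ← exceeds threshold

May 2025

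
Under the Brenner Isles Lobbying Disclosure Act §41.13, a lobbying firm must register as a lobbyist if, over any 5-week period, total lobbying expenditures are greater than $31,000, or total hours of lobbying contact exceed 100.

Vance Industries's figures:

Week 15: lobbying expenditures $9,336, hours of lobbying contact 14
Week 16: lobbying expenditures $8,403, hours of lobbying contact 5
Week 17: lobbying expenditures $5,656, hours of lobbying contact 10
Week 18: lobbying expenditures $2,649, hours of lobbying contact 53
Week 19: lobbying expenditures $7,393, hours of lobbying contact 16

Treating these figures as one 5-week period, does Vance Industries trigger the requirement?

Yes

Total lobbying expenditures: $9,336 + $8,403 + $5,656 + $2,649 + $7,393 = $33,437 (> $31,000).
Total hours of lobbying contact: 14 + 5 + 10 + 53 + 16 = 98 (≤ 100).
The test is 'or': at least one threshold is exceeded.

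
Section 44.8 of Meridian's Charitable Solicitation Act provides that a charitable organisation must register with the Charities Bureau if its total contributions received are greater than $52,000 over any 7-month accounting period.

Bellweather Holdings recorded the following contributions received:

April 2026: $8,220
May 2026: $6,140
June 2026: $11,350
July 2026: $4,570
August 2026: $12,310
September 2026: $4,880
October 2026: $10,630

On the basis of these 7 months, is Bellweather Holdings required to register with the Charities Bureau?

Yes

Total contributions received: $8,220 + $6,140 + $11,350 + $4,570 + $12,310 + $4,880 + $10,630 = $58,100.
$58,100 > $52,000, so the threshold is exceeded.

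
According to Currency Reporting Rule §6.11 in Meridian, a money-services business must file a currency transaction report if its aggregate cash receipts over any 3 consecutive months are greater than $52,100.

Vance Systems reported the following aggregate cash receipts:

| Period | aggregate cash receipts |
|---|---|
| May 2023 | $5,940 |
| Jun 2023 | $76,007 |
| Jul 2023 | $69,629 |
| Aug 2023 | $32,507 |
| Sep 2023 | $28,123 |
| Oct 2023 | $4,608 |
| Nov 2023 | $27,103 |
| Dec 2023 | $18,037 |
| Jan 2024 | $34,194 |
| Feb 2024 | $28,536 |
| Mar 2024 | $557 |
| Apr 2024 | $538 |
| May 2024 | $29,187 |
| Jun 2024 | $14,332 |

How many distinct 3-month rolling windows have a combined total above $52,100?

May 2023–Jul 2023: $5,940 + $76,007 + $69,629 = $151,576 (over)
Jun 2023–Aug 2023: $76,007 + $69,629 + $32,507 = $178,143 (over)
Jul 2023–Sep 2023: $69,629 + $32,507 + $28,123 = $130,259 (over)
Aug 2023–Oct 2023: $32,507 + $28,123 + $4,608 = $65,238 (over)
Sep 2023–Nov 2023: $28,123 + $4,608 + $27,103 = $59,834 (over)
Oct 2023–Dec 2023: $4,608 + $27,103 + $18,037 = $49,748 (under)
Nov 2023–Jan 2024: $27,103 + $18,037 + $34,194 = $79,334 (over)
Dec 2023–Feb 2024: $18,037 + $34,194 + $28,536 = $80,767 (over)
Jan 2024–Mar 2024: $34,194 + $28,536 + $557 = $63,287 (over)
Feb 2024–Apr 2024: $28,536 + $557 + $538 = $29,631 (under)
Mar 2024–May 2024: $557 + $538 + $29,187 = $30,282 (under)
Apr 2024–Jun 2024: $538 + $29,187 + $14,332 = $44,057 (under)
8 windows exceed the threshold.

8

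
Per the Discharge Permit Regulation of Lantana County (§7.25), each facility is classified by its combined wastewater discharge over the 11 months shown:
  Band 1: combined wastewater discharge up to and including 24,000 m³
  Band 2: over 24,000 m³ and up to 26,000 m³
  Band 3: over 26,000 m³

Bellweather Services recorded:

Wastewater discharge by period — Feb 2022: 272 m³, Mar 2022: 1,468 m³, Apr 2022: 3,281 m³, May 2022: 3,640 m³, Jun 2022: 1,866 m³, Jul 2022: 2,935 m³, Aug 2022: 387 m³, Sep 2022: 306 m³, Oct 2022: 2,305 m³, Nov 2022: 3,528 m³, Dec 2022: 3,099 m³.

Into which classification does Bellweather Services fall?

Combined wastewater discharge: 272 m³ + 1,468 m³ + 3,281 m³ + 3,640 m³ + 1,866 m³ + 2,935 m³ + 387 m³ + 306 m³ + 2,305 m³ + 3,528 m³ + 3,099 m³ = 23,087 m³.
23,087 m³ ≤ 24,000 m³, so Band 1 applies.

Band 1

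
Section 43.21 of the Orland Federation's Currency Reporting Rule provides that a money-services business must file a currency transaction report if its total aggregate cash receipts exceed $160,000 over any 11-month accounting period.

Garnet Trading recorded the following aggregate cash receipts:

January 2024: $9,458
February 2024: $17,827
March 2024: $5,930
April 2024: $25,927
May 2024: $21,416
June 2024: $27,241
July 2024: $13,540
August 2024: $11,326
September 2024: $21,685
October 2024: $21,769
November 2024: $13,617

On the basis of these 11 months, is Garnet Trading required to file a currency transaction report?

Total aggregate cash receipts: $9,458 + $17,827 + $5,930 + $25,927 + $21,416 + $27,241 + $13,540 + $11,326 + $21,685 + $21,769 + $13,617 = $189,736.
$189,736 > $160,000, so the threshold is exceeded.

Yes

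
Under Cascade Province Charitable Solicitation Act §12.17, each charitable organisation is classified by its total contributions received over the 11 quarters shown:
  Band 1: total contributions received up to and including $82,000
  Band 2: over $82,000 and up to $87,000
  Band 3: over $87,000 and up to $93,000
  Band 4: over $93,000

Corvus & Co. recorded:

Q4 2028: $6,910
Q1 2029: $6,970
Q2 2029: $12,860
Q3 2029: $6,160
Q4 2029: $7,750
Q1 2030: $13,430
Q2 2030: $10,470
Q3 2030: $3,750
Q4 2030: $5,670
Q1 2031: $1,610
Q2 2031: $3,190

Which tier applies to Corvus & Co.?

Band 1

Total contributions received: $6,910 + $6,970 + $12,860 + $6,160 + $7,750 + $13,430 + $10,470 + $3,750 + $5,670 + $1,610 + $3,190 = $78,770.
$78,770 ≤ $82,000, so Band 1 applies.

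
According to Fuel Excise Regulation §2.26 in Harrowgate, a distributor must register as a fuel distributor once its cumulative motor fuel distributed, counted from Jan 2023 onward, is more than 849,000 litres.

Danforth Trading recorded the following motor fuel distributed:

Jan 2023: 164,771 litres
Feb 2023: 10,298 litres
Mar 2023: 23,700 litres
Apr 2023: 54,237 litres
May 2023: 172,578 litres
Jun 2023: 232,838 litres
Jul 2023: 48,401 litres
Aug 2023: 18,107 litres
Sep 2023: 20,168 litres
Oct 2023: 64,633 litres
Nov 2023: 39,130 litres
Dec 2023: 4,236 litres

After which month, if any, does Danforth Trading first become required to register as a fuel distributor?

Through Jan 2023: 164,771 litres
Through Feb 2023: 175,069 litres
Through Mar 2023: 198,769 litres
Through Apr 2023: 253,006 litres
Through May 2023: 425,584 litres
Through Jun 2023: 658,422 litres
Through Jul 2023: 706,823 litres
Through Aug 2023: 724,930 litres
Through Sep 2023: 745,098 litres
Through Oct 2023: 809,731 litres
Through Nov 2023: 848,861 litres
Through Dec 2023: 853,097 litres ← exceeds threshold

Dec 2023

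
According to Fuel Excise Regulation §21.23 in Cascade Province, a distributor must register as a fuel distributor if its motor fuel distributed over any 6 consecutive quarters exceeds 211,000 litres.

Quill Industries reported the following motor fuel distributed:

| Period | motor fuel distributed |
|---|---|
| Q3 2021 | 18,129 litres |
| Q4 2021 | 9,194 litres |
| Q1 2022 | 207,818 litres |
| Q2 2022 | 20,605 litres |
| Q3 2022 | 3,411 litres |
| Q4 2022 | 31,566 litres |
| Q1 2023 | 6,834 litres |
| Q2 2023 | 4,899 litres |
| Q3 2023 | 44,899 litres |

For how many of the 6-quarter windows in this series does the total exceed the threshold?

3

Q3 2021–Q4 2022: 18,129 litres + 9,194 litres + 207,818 litres + 20,605 litres + 3,411 litres + 31,566 litres = 290,723 litres (over)
Q4 2021–Q1 2023: 9,194 litres + 207,818 litres + 20,605 litres + 3,411 litres + 31,566 litres + 6,834 litres = 279,428 litres (over)
Q1 2022–Q2 2023: 207,818 litres + 20,605 litres + 3,411 litres + 31,566 litres + 6,834 litres + 4,899 litres = 275,133 litres (over)
Q2 2022–Q3 2023: 20,605 litres + 3,411 litres + 31,566 litres + 6,834 litres + 4,899 litres + 44,899 litres = 112,214 litres (under)
3 windows exceed the threshold.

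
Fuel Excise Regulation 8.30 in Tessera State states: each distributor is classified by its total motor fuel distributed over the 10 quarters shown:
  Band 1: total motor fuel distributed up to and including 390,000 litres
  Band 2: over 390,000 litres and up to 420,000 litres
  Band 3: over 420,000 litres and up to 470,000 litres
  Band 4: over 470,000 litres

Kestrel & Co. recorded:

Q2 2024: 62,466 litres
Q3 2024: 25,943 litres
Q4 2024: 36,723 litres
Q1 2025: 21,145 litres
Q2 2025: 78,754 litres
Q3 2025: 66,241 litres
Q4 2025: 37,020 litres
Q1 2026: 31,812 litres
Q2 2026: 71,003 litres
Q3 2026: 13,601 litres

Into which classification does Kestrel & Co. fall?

Band 3

Total motor fuel distributed: 62,466 litres + 25,943 litres + 36,723 litres + 21,145 litres + 78,754 litres + 66,241 litres + 37,020 litres + 31,812 litres + 71,003 litres + 13,601 litres = 444,708 litres.
420,000 litres < 444,708 litres ≤ 470,000 litres, so Band 3 applies.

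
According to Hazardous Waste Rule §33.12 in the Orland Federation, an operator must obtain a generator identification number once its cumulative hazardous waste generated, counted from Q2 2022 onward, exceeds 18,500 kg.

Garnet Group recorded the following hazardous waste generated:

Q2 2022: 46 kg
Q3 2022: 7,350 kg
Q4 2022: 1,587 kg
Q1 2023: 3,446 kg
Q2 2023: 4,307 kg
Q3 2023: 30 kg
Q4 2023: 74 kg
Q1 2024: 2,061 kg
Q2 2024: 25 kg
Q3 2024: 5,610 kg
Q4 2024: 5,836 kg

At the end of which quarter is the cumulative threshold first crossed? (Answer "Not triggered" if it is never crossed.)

Through Q2 2022: 46 kg
Through Q3 2022: 7,396 kg
Through Q4 2022: 8,983 kg
Through Q1 2023: 12,429 kg
Through Q2 2023: 16,736 kg
Through Q3 2023: 16,766 kg
Through Q4 2023: 16,840 kg
Through Q1 2024: 18,901 kg ← exceeds threshold

Q1 2024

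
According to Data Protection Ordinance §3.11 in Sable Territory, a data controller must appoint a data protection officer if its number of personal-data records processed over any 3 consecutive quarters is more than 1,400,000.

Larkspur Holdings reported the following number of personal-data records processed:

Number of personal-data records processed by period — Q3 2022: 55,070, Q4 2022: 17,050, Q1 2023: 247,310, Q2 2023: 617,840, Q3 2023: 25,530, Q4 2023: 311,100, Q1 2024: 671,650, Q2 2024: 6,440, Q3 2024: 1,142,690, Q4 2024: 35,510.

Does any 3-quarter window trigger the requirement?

Q3 2022–Q1 2023: 55,070 + 17,050 + 247,310 = 319,430 (under)
Q4 2022–Q2 2023: 17,050 + 247,310 + 617,840 = 882,200 (under)
Q1 2023–Q3 2023: 247,310 + 617,840 + 25,530 = 890,680 (under)
Q2 2023–Q4 2023: 617,840 + 25,530 + 311,100 = 954,470 (under)
Q3 2023–Q1 2024: 25,530 + 311,100 + 671,650 = 1,008,280 (under)
Q4 2023–Q2 2024: 311,100 + 671,650 + 6,440 = 989,190 (under)
Q1 2024–Q3 2024: 671,650 + 6,440 + 1,142,690 = 1,820,780 (over)
Q2 2024–Q4 2024: 6,440 + 1,142,690 + 35,510 = 1,184,640 (under)
At least one window exceeds 1,400,000.

Yes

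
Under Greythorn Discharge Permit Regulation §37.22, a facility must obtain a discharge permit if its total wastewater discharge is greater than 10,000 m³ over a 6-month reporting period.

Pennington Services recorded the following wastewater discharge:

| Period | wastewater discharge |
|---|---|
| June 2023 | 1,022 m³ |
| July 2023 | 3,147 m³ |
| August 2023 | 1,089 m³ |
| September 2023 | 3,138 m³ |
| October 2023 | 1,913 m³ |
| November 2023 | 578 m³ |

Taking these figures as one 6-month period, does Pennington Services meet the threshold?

Total wastewater discharge: 1,022 m³ + 3,147 m³ + 1,089 m³ + 3,138 m³ + 1,913 m³ + 578 m³ = 10,887 m³.
10,887 m³ > 10,000 m³, so the threshold is exceeded.

Yes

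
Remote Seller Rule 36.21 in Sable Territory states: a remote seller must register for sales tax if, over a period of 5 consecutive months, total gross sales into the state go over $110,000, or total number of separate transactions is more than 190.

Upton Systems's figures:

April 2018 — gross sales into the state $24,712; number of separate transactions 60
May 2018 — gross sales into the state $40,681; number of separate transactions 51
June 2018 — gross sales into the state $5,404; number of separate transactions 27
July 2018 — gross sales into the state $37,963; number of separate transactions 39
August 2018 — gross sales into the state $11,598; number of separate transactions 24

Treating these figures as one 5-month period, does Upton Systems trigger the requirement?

Yes

Total gross sales into the state: $24,712 + $40,681 + $5,404 + $37,963 + $11,598 = $120,358 (> $110,000).
Total number of separate transactions: 60 + 51 + 27 + 39 + 24 = 201 (> 190).
The test is 'or': at least one threshold is exceeded.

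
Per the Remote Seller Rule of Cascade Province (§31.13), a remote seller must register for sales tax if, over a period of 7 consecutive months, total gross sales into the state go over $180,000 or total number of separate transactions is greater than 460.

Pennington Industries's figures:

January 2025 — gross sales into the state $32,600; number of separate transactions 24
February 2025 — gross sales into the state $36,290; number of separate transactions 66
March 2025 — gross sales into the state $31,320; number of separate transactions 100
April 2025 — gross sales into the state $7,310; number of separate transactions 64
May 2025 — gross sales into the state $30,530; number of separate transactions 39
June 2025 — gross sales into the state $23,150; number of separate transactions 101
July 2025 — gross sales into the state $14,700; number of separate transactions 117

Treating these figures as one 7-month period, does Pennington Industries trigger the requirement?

Yes

Total gross sales into the state: $32,600 + $36,290 + $31,320 + $7,310 + $30,530 + $23,150 + $14,700 = $175,900 (≤ $180,000).
Total number of separate transactions: 24 + 66 + 100 + 64 + 39 + 101 + 117 = 511 (> 460).
The test is 'or': at least one threshold is exceeded.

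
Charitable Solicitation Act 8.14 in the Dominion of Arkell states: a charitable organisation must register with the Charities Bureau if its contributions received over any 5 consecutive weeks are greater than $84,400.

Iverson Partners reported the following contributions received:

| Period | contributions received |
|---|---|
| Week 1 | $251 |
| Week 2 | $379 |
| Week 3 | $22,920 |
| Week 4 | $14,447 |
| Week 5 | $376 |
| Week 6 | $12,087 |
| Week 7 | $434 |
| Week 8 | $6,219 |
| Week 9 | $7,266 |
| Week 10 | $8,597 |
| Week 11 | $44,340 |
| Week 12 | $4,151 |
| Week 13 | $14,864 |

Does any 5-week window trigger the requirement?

Week 1–Week 5: $251 + $379 + $22,920 + $14,447 + $376 = $38,373 (under)
Week 2–Week 6: $379 + $22,920 + $14,447 + $376 + $12,087 = $50,209 (under)
Week 3–Week 7: $22,920 + $14,447 + $376 + $12,087 + $434 = $50,264 (under)
Week 4–Week 8: $14,447 + $376 + $12,087 + $434 + $6,219 = $33,563 (under)
Week 5–Week 9: $376 + $12,087 + $434 + $6,219 + $7,266 = $26,382 (under)
Week 6–Week 10: $12,087 + $434 + $6,219 + $7,266 + $8,597 = $34,603 (under)
Week 7–Week 11: $434 + $6,219 + $7,266 + $8,597 + $44,340 = $66,856 (under)
Week 8–Week 12: $6,219 + $7,266 + $8,597 + $44,340 + $4,151 = $70,573 (under)
Week 9–Week 13: $7,266 + $8,597 + $44,340 + $4,151 + $14,864 = $79,218 (under)
No window exceeds $84,400.

No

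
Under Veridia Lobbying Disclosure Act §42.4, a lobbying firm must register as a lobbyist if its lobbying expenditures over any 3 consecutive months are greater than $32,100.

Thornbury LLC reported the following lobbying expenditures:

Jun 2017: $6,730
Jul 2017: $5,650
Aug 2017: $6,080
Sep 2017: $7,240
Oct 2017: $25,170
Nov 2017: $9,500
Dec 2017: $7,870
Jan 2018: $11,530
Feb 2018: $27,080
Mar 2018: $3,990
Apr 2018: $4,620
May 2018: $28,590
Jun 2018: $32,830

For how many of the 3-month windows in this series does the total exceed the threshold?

8

Jun 2017–Aug 2017: $6,730 + $5,650 + $6,080 = $18,460 (under)
Jul 2017–Sep 2017: $5,650 + $6,080 + $7,240 = $18,970 (under)
Aug 2017–Oct 2017: $6,080 + $7,240 + $25,170 = $38,490 (over)
Sep 2017–Nov 2017: $7,240 + $25,170 + $9,500 = $41,910 (over)
Oct 2017–Dec 2017: $25,170 + $9,500 + $7,870 = $42,540 (over)
Nov 2017–Jan 2018: $9,500 + $7,870 + $11,530 = $28,900 (under)
Dec 2017–Feb 2018: $7,870 + $11,530 + $27,080 = $46,480 (over)
Jan 2018–Mar 2018: $11,530 + $27,080 + $3,990 = $42,600 (over)
Feb 2018–Apr 2018: $27,080 + $3,990 + $4,620 = $35,690 (over)
Mar 2018–May 2018: $3,990 + $4,620 + $28,590 = $37,200 (over)
Apr 2018–Jun 2018: $4,620 + $28,590 + $32,830 = $66,040 (over)
8 windows exceed the threshold.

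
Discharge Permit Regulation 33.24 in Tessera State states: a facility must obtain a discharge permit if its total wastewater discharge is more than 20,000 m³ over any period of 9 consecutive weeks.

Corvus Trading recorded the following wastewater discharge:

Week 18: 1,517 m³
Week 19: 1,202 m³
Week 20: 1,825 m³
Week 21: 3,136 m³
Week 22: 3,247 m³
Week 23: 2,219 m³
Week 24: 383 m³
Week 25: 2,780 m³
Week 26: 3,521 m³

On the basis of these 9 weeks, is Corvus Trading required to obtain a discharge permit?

No

Total wastewater discharge: 1,517 m³ + 1,202 m³ + 1,825 m³ + 3,136 m³ + 3,247 m³ + 2,219 m³ + 383 m³ + 2,780 m³ + 3,521 m³ = 19,830 m³.
19,830 m³ ≤ 20,000 m³, so the threshold is not exceeded.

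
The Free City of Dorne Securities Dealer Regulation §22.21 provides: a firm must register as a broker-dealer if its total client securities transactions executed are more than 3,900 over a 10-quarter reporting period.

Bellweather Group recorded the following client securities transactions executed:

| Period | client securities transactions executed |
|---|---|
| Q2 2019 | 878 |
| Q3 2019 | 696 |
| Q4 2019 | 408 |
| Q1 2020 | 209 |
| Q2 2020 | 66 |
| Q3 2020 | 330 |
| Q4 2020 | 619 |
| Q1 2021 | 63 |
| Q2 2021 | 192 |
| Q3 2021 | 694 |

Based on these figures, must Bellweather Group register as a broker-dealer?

Total client securities transactions executed: 878 + 696 + 408 + 209 + 66 + 330 + 619 + 63 + 192 + 694 = 4,155.
4,155 > 3,900, so the threshold is exceeded.

Yes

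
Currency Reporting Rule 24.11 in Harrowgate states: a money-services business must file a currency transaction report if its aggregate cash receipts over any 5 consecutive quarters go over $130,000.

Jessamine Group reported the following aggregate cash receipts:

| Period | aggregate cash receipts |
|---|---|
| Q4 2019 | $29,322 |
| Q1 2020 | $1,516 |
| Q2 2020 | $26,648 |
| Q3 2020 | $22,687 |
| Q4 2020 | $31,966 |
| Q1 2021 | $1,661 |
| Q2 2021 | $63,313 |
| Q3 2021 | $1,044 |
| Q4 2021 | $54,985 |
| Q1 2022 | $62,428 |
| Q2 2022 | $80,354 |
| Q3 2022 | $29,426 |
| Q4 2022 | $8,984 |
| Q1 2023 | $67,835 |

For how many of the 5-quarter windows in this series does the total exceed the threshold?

Q4 2019–Q4 2020: $29,322 + $1,516 + $26,648 + $22,687 + $31,966 = $112,139 (under)
Q1 2020–Q1 2021: $1,516 + $26,648 + $22,687 + $31,966 + $1,661 = $84,478 (under)
Q2 2020–Q2 2021: $26,648 + $22,687 + $31,966 + $1,661 + $63,313 = $146,275 (over)
Q3 2020–Q3 2021: $22,687 + $31,966 + $1,661 + $63,313 + $1,044 = $120,671 (under)
Q4 2020–Q4 2021: $31,966 + $1,661 + $63,313 + $1,044 + $54,985 = $152,969 (over)
Q1 2021–Q1 2022: $1,661 + $63,313 + $1,044 + $54,985 + $62,428 = $183,431 (over)
Q2 2021–Q2 2022: $63,313 + $1,044 + $54,985 + $62,428 + $80,354 = $262,124 (over)
Q3 2021–Q3 2022: $1,044 + $54,985 + $62,428 + $80,354 + $29,426 = $228,237 (over)
Q4 2021–Q4 2022: $54,985 + $62,428 + $80,354 + $29,426 + $8,984 = $236,177 (over)
Q1 2022–Q1 2023: $62,428 + $80,354 + $29,426 + $8,984 + $67,835 = $249,027 (over)
7 windows exceed the threshold.

7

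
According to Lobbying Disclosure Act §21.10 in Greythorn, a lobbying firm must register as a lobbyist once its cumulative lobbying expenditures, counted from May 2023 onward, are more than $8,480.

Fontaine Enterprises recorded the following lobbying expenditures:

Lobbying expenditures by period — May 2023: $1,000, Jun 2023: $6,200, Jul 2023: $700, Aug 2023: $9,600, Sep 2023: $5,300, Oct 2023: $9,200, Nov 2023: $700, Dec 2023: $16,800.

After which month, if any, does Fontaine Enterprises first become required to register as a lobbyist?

Through May 2023: $1,000
Through Jun 2023: $7,200
Through Jul 2023: $7,900
Through Aug 2023: $17,500 ← exceeds threshold

Aug 2023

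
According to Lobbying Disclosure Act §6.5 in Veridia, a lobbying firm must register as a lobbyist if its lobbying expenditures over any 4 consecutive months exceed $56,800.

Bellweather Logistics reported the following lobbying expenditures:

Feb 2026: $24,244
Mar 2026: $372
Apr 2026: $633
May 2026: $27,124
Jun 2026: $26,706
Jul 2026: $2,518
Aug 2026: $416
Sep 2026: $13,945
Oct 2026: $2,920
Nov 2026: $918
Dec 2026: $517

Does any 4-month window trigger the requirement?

Feb 2026–May 2026: $24,244 + $372 + $633 + $27,124 = $52,373 (under)
Mar 2026–Jun 2026: $372 + $633 + $27,124 + $26,706 = $54,835 (under)
Apr 2026–Jul 2026: $633 + $27,124 + $26,706 + $2,518 = $56,981 (over)
May 2026–Aug 2026: $27,124 + $26,706 + $2,518 + $416 = $56,764 (under)
Jun 2026–Sep 2026: $26,706 + $2,518 + $416 + $13,945 = $43,585 (under)
Jul 2026–Oct 2026: $2,518 + $416 + $13,945 + $2,920 = $19,799 (under)
Aug 2026–Nov 2026: $416 + $13,945 + $2,920 + $918 = $18,199 (under)
Sep 2026–Dec 2026: $13,945 + $2,920 + $918 + $517 = $18,300 (under)
At least one window exceeds $56,800.

Yes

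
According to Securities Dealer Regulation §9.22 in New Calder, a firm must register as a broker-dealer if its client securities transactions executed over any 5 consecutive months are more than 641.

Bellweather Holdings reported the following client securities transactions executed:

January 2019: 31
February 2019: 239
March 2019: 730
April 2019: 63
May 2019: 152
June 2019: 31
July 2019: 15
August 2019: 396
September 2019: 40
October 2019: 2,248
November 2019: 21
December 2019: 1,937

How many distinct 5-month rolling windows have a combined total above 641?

January 2019–May 2019: 31 + 239 + 730 + 63 + 152 = 1,215 (over)
February 2019–June 2019: 239 + 730 + 63 + 152 + 31 = 1,215 (over)
March 2019–July 2019: 730 + 63 + 152 + 31 + 15 = 991 (over)
April 2019–August 2019: 63 + 152 + 31 + 15 + 396 = 657 (over)
May 2019–September 2019: 152 + 31 + 15 + 396 + 40 = 634 (under)
June 2019–October 2019: 31 + 15 + 396 + 40 + 2,248 = 2,730 (over)
July 2019–November 2019: 15 + 396 + 40 + 2,248 + 21 = 2,720 (over)
August 2019–December 2019: 396 + 40 + 2,248 + 21 + 1,937 = 4,642 (over)
7 windows exceed the threshold.

7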